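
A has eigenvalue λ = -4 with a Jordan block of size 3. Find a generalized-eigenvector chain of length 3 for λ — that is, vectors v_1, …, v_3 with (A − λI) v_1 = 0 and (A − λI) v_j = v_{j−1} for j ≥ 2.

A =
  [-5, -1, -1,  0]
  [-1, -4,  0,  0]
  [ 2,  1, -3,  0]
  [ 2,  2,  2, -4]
A Jordan chain for λ = -4 of length 3:
v_1 = (0, 1, -1, 0)ᵀ
v_2 = (-1, -1, 2, 2)ᵀ
v_3 = (1, 0, 0, 0)ᵀ

Let N = A − (-4)·I. We want v_3 with N^3 v_3 = 0 but N^2 v_3 ≠ 0; then v_{j-1} := N · v_j for j = 3, …, 2.

Pick v_3 = (1, 0, 0, 0)ᵀ.
Then v_2 = N · v_3 = (-1, -1, 2, 2)ᵀ.
Then v_1 = N · v_2 = (0, 1, -1, 0)ᵀ.

Sanity check: (A − (-4)·I) v_1 = (0, 0, 0, 0)ᵀ = 0. ✓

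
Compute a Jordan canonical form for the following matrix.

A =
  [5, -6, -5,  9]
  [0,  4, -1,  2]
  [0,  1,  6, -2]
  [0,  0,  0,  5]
J_3(5) ⊕ J_1(5)

The characteristic polynomial is
  det(x·I − A) = x^4 - 20*x^3 + 150*x^2 - 500*x + 625 = (x - 5)^4

Eigenvalues and multiplicities (the geometric multiplicity of λ is n − rank(A − λI), which equals the number of Jordan blocks for λ):
  λ = 5: algebraic multiplicity = 4, geometric multiplicity = 2

Determining the block sizes for each eigenvalue:
  λ = 5: with am = 4 and gm = 2, the partition is not yet determined (e.g. several partitions of 4 into 2 parts exist). Let N = A − (5)·I. Computing rank(N^1) = 2, rank(N^2) = 1, rank(N^3) = 0; the number of blocks of size ≥ j is rank(N^{j−1}) − rank(N^j), giving [2, 1, 1]. So we have 1 block(s) of size 3, 1 block(s) of size 1 → block sizes [3, 1]

Assembling the blocks gives a Jordan form
J =
  [5, 1, 0, 0]
  [0, 5, 1, 0]
  [0, 0, 5, 0]
  [0, 0, 0, 5]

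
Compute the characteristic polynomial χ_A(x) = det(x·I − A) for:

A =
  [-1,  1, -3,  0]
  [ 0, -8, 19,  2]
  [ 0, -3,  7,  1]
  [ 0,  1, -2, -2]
x^4 + 4*x^3 + 6*x^2 + 4*x + 1

Expanding det(x·I − A) (e.g. by cofactor expansion or by noting that A is similar to its Jordan form J, which has the same characteristic polynomial as A) gives
  χ_A(x) = x^4 + 4*x^3 + 6*x^2 + 4*x + 1
which factors as (x + 1)^4. The eigenvalues (with algebraic multiplicities) are λ = -1 with multiplicity 4.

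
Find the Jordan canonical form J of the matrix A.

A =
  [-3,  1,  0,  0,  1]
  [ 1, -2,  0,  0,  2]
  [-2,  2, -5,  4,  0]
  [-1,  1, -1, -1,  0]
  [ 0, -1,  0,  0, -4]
J_3(-3) ⊕ J_2(-3)

The characteristic polynomial is
  det(x·I − A) = x^5 + 15*x^4 + 90*x^3 + 270*x^2 + 405*x + 243 = (x + 3)^5

Eigenvalues and multiplicities (the geometric multiplicity of λ is n − rank(A − λI), which equals the number of Jordan blocks for λ):
  λ = -3: algebraic multiplicity = 5, geometric multiplicity = 2

Determining the block sizes for each eigenvalue:
  λ = -3: with am = 5 and gm = 2, the partition is not yet determined (e.g. several partitions of 5 into 2 parts exist). Let N = A − (-3)·I. Computing rank(N^1) = 3, rank(N^2) = 1, rank(N^3) = 0; the number of blocks of size ≥ j is rank(N^{j−1}) − rank(N^j), giving [2, 2, 1]. So we have 1 block(s) of size 3, 1 block(s) of size 2 → block sizes [3, 2]

Assembling the blocks gives a Jordan form
J =
  [-3,  1,  0,  0,  0]
  [ 0, -3,  1,  0,  0]
  [ 0,  0, -3,  0,  0]
  [ 0,  0,  0, -3,  1]
  [ 0,  0,  0,  0, -3]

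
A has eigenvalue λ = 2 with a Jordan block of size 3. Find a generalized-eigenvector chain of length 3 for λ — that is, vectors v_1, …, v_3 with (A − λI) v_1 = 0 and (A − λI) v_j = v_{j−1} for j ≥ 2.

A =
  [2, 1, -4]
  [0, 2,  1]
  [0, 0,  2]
A Jordan chain for λ = 2 of length 3:
v_1 = (1, 0, 0)ᵀ
v_2 = (-4, 1, 0)ᵀ
v_3 = (0, 0, 1)ᵀ

Let N = A − (2)·I. We want v_3 with N^3 v_3 = 0 but N^2 v_3 ≠ 0; then v_{j-1} := N · v_j for j = 3, …, 2.

Pick v_3 = (0, 0, 1)ᵀ.
Then v_2 = N · v_3 = (-4, 1, 0)ᵀ.
Then v_1 = N · v_2 = (1, 0, 0)ᵀ.

Sanity check: (A − (2)·I) v_1 = (0, 0, 0)ᵀ = 0. ✓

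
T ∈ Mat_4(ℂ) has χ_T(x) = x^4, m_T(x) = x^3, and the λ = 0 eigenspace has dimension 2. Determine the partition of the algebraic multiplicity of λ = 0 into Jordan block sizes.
Block sizes for λ = 0: [3, 1]

Step 1 — from the characteristic polynomial, algebraic multiplicity of λ = 0 is 4. From dim ker(T − (0)·I) = 2, there are exactly 2 Jordan blocks for λ = 0.
Step 2 — from the minimal polynomial, the factor (x − 0)^3 tells us the largest block for λ = 0 has size 3.
Step 3 — with total size 4, 2 blocks, and largest block 3, the block sizes (in nonincreasing order) are [3, 1].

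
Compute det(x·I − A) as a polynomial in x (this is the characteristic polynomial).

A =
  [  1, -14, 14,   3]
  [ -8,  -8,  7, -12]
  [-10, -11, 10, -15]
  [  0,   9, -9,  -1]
x^4 - 2*x^3 - 3*x^2 + 4*x + 4

Expanding det(x·I − A) (e.g. by cofactor expansion or by noting that A is similar to its Jordan form J, which has the same characteristic polynomial as A) gives
  χ_A(x) = x^4 - 2*x^3 - 3*x^2 + 4*x + 4
which factors as (x - 2)^2*(x + 1)^2. The eigenvalues (with algebraic multiplicities) are λ = -1 with multiplicity 2, λ = 2 with multiplicity 2.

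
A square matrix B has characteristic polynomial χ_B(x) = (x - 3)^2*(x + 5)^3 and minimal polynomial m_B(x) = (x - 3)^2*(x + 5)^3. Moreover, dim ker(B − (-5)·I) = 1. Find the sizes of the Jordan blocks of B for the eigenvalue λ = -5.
Block sizes for λ = -5: [3]

Step 1 — from the characteristic polynomial, algebraic multiplicity of λ = -5 is 3. From dim ker(B − (-5)·I) = 1, there are exactly 1 Jordan blocks for λ = -5.
Step 2 — from the minimal polynomial, the factor (x + 5)^3 tells us the largest block for λ = -5 has size 3.
Step 3 — with total size 3, 1 blocks, and largest block 3, the block sizes (in nonincreasing order) are [3].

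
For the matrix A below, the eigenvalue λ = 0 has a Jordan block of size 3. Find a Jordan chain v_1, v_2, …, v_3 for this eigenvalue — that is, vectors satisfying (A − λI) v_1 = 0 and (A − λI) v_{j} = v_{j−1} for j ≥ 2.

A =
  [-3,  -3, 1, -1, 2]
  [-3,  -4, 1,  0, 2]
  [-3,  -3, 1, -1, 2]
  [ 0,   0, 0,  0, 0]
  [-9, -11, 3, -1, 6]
A Jordan chain for λ = 0 of length 3:
v_1 = (-3, 0, -3, 0, -3)ᵀ
v_2 = (-3, -3, -3, 0, -9)ᵀ
v_3 = (1, 0, 0, 0, 0)ᵀ

Let N = A − (0)·I. We want v_3 with N^3 v_3 = 0 but N^2 v_3 ≠ 0; then v_{j-1} := N · v_j for j = 3, …, 2.

Pick v_3 = (1, 0, 0, 0, 0)ᵀ.
Then v_2 = N · v_3 = (-3, -3, -3, 0, -9)ᵀ.
Then v_1 = N · v_2 = (-3, 0, -3, 0, -3)ᵀ.

Sanity check: (A − (0)·I) v_1 = (0, 0, 0, 0, 0)ᵀ = 0. ✓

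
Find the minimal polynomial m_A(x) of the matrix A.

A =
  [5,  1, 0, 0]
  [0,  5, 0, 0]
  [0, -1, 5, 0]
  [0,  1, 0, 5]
x^2 - 10*x + 25

The characteristic polynomial is χ_A(x) = (x - 5)^4, so the eigenvalues are known. The minimal polynomial is
  m_A(x) = Π_λ (x − λ)^{k_λ}
where k_λ is the size of the *largest* Jordan block for λ (equivalently, the smallest k with (A − λI)^k v = 0 for every generalised eigenvector v of λ).

  λ = 5: largest Jordan block has size 2, contributing (x − 5)^2

So m_A(x) = (x - 5)^2 = x^2 - 10*x + 25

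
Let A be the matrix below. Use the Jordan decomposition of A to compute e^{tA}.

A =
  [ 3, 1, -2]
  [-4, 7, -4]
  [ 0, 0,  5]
e^{tA} =
  [-2*t*exp(5*t) + exp(5*t), t*exp(5*t), -2*t*exp(5*t)]
  [-4*t*exp(5*t), 2*t*exp(5*t) + exp(5*t), -4*t*exp(5*t)]
  [0, 0, exp(5*t)]

Strategy: write A = P · J · P⁻¹ where J is a Jordan canonical form, so e^{tA} = P · e^{tJ} · P⁻¹, and e^{tJ} can be computed block-by-block.

A has Jordan form
J =
  [5, 1, 0]
  [0, 5, 0]
  [0, 0, 5]
(up to reordering of blocks).

Per-block formulas:
  For a 1×1 block at λ = 5: exp(t · [5]) = [e^(5t)].
  For a 2×2 Jordan block J_2(5): exp(t · J_2(5)) = e^(5t)·(I + t·N), where N is the 2×2 nilpotent shift.

After assembling e^{tJ} and conjugating by P, we get:

e^{tA} =
  [-2*t*exp(5*t) + exp(5*t), t*exp(5*t), -2*t*exp(5*t)]
  [-4*t*exp(5*t), 2*t*exp(5*t) + exp(5*t), -4*t*exp(5*t)]
  [0, 0, exp(5*t)]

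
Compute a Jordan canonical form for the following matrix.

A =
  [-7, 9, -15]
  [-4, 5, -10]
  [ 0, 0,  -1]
J_2(-1) ⊕ J_1(-1)

The characteristic polynomial is
  det(x·I − A) = x^3 + 3*x^2 + 3*x + 1 = (x + 1)^3

Eigenvalues and multiplicities (the geometric multiplicity of λ is n − rank(A − λI), which equals the number of Jordan blocks for λ):
  λ = -1: algebraic multiplicity = 3, geometric multiplicity = 2

Determining the block sizes for each eigenvalue:
  λ = -1: 2 blocks summing to 3 forces exactly one block of size 2 and the rest size 1 → block sizes [2, 1]

Assembling the blocks gives a Jordan form
J =
  [-1,  1,  0]
  [ 0, -1,  0]
  [ 0,  0, -1]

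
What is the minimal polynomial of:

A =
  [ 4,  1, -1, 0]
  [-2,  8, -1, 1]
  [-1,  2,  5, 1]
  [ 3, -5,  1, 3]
x^2 - 10*x + 25

The characteristic polynomial is χ_A(x) = (x - 5)^4, so the eigenvalues are known. The minimal polynomial is
  m_A(x) = Π_λ (x − λ)^{k_λ}
where k_λ is the size of the *largest* Jordan block for λ (equivalently, the smallest k with (A − λI)^k v = 0 for every generalised eigenvector v of λ).

  λ = 5: largest Jordan block has size 2, contributing (x − 5)^2

So m_A(x) = (x - 5)^2 = x^2 - 10*x + 25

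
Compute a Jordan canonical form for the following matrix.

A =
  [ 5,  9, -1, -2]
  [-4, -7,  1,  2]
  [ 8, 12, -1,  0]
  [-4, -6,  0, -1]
J_3(-1) ⊕ J_1(-1)

The characteristic polynomial is
  det(x·I − A) = x^4 + 4*x^3 + 6*x^2 + 4*x + 1 = (x + 1)^4

Eigenvalues and multiplicities (the geometric multiplicity of λ is n − rank(A − λI), which equals the number of Jordan blocks for λ):
  λ = -1: algebraic multiplicity = 4, geometric multiplicity = 2

Determining the block sizes for each eigenvalue:
  λ = -1: with am = 4 and gm = 2, the partition is not yet determined (e.g. several partitions of 4 into 2 parts exist). Let N = A − (-1)·I. Computing rank(N^1) = 2, rank(N^2) = 1, rank(N^3) = 0; the number of blocks of size ≥ j is rank(N^{j−1}) − rank(N^j), giving [2, 1, 1]. So we have 1 block(s) of size 3, 1 block(s) of size 1 → block sizes [3, 1]

Assembling the blocks gives a Jordan form
J =
  [-1,  1,  0,  0]
  [ 0, -1,  1,  0]
  [ 0,  0, -1,  0]
  [ 0,  0,  0, -1]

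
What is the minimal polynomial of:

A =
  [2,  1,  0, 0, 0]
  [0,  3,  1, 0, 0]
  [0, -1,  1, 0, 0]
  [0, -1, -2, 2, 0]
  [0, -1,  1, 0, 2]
x^3 - 6*x^2 + 12*x - 8

The characteristic polynomial is χ_A(x) = (x - 2)^5, so the eigenvalues are known. The minimal polynomial is
  m_A(x) = Π_λ (x − λ)^{k_λ}
where k_λ is the size of the *largest* Jordan block for λ (equivalently, the smallest k with (A − λI)^k v = 0 for every generalised eigenvector v of λ).

  λ = 2: largest Jordan block has size 3, contributing (x − 2)^3

So m_A(x) = (x - 2)^3 = x^3 - 6*x^2 + 12*x - 8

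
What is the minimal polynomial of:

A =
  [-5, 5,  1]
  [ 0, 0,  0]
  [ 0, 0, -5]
x^3 + 10*x^2 + 25*x

The characteristic polynomial is χ_A(x) = x*(x + 5)^2, so the eigenvalues are known. The minimal polynomial is
  m_A(x) = Π_λ (x − λ)^{k_λ}
where k_λ is the size of the *largest* Jordan block for λ (equivalently, the smallest k with (A − λI)^k v = 0 for every generalised eigenvector v of λ).

  λ = -5: largest Jordan block has size 2, contributing (x + 5)^2
  λ = 0: largest Jordan block has size 1, contributing (x − 0)

So m_A(x) = x*(x + 5)^2 = x^3 + 10*x^2 + 25*x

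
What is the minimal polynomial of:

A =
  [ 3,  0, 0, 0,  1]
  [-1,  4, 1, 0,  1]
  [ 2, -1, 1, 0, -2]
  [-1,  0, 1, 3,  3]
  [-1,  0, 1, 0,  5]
x^4 - 13*x^3 + 63*x^2 - 135*x + 108

The characteristic polynomial is χ_A(x) = (x - 4)*(x - 3)^4, so the eigenvalues are known. The minimal polynomial is
  m_A(x) = Π_λ (x − λ)^{k_λ}
where k_λ is the size of the *largest* Jordan block for λ (equivalently, the smallest k with (A − λI)^k v = 0 for every generalised eigenvector v of λ).

  λ = 3: largest Jordan block has size 3, contributing (x − 3)^3
  λ = 4: largest Jordan block has size 1, contributing (x − 4)

So m_A(x) = (x - 4)*(x - 3)^3 = x^4 - 13*x^3 + 63*x^2 - 135*x + 108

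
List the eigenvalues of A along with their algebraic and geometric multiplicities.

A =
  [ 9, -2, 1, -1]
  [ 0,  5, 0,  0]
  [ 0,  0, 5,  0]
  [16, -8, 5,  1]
λ = 5: alg = 4, geom = 2

Step 1 — factor the characteristic polynomial to read off the algebraic multiplicities:
  χ_A(x) = (x - 5)^4

Step 2 — compute geometric multiplicities via the rank-nullity identity g(λ) = n − rank(A − λI):
  rank(A − (5)·I) = 2, so dim ker(A − (5)·I) = n − 2 = 2

Summary:
  λ = 5: algebraic multiplicity = 4, geometric multiplicity = 2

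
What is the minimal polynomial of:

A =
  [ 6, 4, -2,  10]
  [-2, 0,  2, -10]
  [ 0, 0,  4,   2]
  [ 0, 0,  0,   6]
x^3 - 12*x^2 + 44*x - 48

The characteristic polynomial is χ_A(x) = (x - 6)*(x - 4)^2*(x - 2), so the eigenvalues are known. The minimal polynomial is
  m_A(x) = Π_λ (x − λ)^{k_λ}
where k_λ is the size of the *largest* Jordan block for λ (equivalently, the smallest k with (A − λI)^k v = 0 for every generalised eigenvector v of λ).

  λ = 2: largest Jordan block has size 1, contributing (x − 2)
  λ = 4: largest Jordan block has size 1, contributing (x − 4)
  λ = 6: largest Jordan block has size 1, contributing (x − 6)

So m_A(x) = (x - 6)*(x - 4)*(x - 2) = x^3 - 12*x^2 + 44*x - 48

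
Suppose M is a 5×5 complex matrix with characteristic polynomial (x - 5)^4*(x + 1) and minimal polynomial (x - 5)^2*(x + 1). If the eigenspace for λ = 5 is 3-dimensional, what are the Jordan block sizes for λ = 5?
Block sizes for λ = 5: [2, 1, 1]

Step 1 — from the characteristic polynomial, algebraic multiplicity of λ = 5 is 4. From dim ker(M − (5)·I) = 3, there are exactly 3 Jordan blocks for λ = 5.
Step 2 — from the minimal polynomial, the factor (x − 5)^2 tells us the largest block for λ = 5 has size 2.
Step 3 — with total size 4, 3 blocks, and largest block 2, the block sizes (in nonincreasing order) are [2, 1, 1].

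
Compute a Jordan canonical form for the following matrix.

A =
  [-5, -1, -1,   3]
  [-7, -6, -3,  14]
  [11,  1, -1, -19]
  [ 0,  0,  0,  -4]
J_3(-4) ⊕ J_1(-4)

The characteristic polynomial is
  det(x·I − A) = x^4 + 16*x^3 + 96*x^2 + 256*x + 256 = (x + 4)^4

Eigenvalues and multiplicities (the geometric multiplicity of λ is n − rank(A − λI), which equals the number of Jordan blocks for λ):
  λ = -4: algebraic multiplicity = 4, geometric multiplicity = 2

Determining the block sizes for each eigenvalue:
  λ = -4: with am = 4 and gm = 2, the partition is not yet determined (e.g. several partitions of 4 into 2 parts exist). Let N = A − (-4)·I. Computing rank(N^1) = 2, rank(N^2) = 1, rank(N^3) = 0; the number of blocks of size ≥ j is rank(N^{j−1}) − rank(N^j), giving [2, 1, 1]. So we have 1 block(s) of size 3, 1 block(s) of size 1 → block sizes [3, 1]

Assembling the blocks gives a Jordan form
J =
  [-4,  1,  0,  0]
  [ 0, -4,  1,  0]
  [ 0,  0, -4,  0]
  [ 0,  0,  0, -4]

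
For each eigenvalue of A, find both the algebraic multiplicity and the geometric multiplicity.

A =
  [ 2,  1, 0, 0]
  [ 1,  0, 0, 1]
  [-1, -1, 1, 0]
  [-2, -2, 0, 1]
λ = 1: alg = 4, geom = 2

Step 1 — factor the characteristic polynomial to read off the algebraic multiplicities:
  χ_A(x) = (x - 1)^4

Step 2 — compute geometric multiplicities via the rank-nullity identity g(λ) = n − rank(A − λI):
  rank(A − (1)·I) = 2, so dim ker(A − (1)·I) = n − 2 = 2

Summary:
  λ = 1: algebraic multiplicity = 4, geometric multiplicity = 2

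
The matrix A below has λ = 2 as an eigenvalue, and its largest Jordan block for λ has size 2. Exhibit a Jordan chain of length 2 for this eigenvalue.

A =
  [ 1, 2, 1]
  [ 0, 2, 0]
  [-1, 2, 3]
A Jordan chain for λ = 2 of length 2:
v_1 = (-1, 0, -1)ᵀ
v_2 = (1, 0, 0)ᵀ

Let N = A − (2)·I. We want v_2 with N^2 v_2 = 0 but N^1 v_2 ≠ 0; then v_{j-1} := N · v_j for j = 2, …, 2.

Pick v_2 = (1, 0, 0)ᵀ.
Then v_1 = N · v_2 = (-1, 0, -1)ᵀ.

Sanity check: (A − (2)·I) v_1 = (0, 0, 0)ᵀ = 0. ✓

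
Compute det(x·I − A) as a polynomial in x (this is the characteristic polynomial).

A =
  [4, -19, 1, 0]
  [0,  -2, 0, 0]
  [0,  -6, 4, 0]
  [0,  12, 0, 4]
x^4 - 10*x^3 + 24*x^2 + 32*x - 128

Expanding det(x·I − A) (e.g. by cofactor expansion or by noting that A is similar to its Jordan form J, which has the same characteristic polynomial as A) gives
  χ_A(x) = x^4 - 10*x^3 + 24*x^2 + 32*x - 128
which factors as (x - 4)^3*(x + 2). The eigenvalues (with algebraic multiplicities) are λ = -2 with multiplicity 1, λ = 4 with multiplicity 3.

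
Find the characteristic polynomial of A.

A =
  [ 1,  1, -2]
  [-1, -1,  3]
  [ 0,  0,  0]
x^3

Expanding det(x·I − A) (e.g. by cofactor expansion or by noting that A is similar to its Jordan form J, which has the same characteristic polynomial as A) gives
  χ_A(x) = x^3
which factors as x^3. The eigenvalues (with algebraic multiplicities) are λ = 0 with multiplicity 3.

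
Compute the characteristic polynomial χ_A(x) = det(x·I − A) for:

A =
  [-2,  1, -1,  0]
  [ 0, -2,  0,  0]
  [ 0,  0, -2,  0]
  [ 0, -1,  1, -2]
x^4 + 8*x^3 + 24*x^2 + 32*x + 16

Expanding det(x·I − A) (e.g. by cofactor expansion or by noting that A is similar to its Jordan form J, which has the same characteristic polynomial as A) gives
  χ_A(x) = x^4 + 8*x^3 + 24*x^2 + 32*x + 16
which factors as (x + 2)^4. The eigenvalues (with algebraic multiplicities) are λ = -2 with multiplicity 4.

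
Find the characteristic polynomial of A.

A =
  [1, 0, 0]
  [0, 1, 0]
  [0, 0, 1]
x^3 - 3*x^2 + 3*x - 1

Expanding det(x·I − A) (e.g. by cofactor expansion or by noting that A is similar to its Jordan form J, which has the same characteristic polynomial as A) gives
  χ_A(x) = x^3 - 3*x^2 + 3*x - 1
which factors as (x - 1)^3. The eigenvalues (with algebraic multiplicities) are λ = 1 with multiplicity 3.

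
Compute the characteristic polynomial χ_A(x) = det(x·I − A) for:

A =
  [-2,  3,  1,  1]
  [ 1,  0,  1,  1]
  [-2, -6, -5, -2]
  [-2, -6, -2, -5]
x^4 + 12*x^3 + 54*x^2 + 108*x + 81

Expanding det(x·I − A) (e.g. by cofactor expansion or by noting that A is similar to its Jordan form J, which has the same characteristic polynomial as A) gives
  χ_A(x) = x^4 + 12*x^3 + 54*x^2 + 108*x + 81
which factors as (x + 3)^4. The eigenvalues (with algebraic multiplicities) are λ = -3 with multiplicity 4.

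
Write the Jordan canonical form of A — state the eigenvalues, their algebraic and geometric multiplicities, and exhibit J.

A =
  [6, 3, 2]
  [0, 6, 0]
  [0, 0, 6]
J_2(6) ⊕ J_1(6)

The characteristic polynomial is
  det(x·I − A) = x^3 - 18*x^2 + 108*x - 216 = (x - 6)^3

Eigenvalues and multiplicities (the geometric multiplicity of λ is n − rank(A − λI), which equals the number of Jordan blocks for λ):
  λ = 6: algebraic multiplicity = 3, geometric multiplicity = 2

Determining the block sizes for each eigenvalue:
  λ = 6: 2 blocks summing to 3 forces exactly one block of size 2 and the rest size 1 → block sizes [2, 1]

Assembling the blocks gives a Jordan form
J =
  [6, 1, 0]
  [0, 6, 0]
  [0, 0, 6]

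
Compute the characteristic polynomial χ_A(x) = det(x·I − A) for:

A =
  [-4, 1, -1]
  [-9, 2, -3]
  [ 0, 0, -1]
x^3 + 3*x^2 + 3*x + 1

Expanding det(x·I − A) (e.g. by cofactor expansion or by noting that A is similar to its Jordan form J, which has the same characteristic polynomial as A) gives
  χ_A(x) = x^3 + 3*x^2 + 3*x + 1
which factors as (x + 1)^3. The eigenvalues (with algebraic multiplicities) are λ = -1 with multiplicity 3.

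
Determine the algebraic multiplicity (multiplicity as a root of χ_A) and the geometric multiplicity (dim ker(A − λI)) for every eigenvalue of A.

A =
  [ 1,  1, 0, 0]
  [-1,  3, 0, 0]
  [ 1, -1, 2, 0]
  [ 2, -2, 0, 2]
λ = 2: alg = 4, geom = 3

Step 1 — factor the characteristic polynomial to read off the algebraic multiplicities:
  χ_A(x) = (x - 2)^4

Step 2 — compute geometric multiplicities via the rank-nullity identity g(λ) = n − rank(A − λI):
  rank(A − (2)·I) = 1, so dim ker(A − (2)·I) = n − 1 = 3

Summary:
  λ = 2: algebraic multiplicity = 4, geometric multiplicity = 3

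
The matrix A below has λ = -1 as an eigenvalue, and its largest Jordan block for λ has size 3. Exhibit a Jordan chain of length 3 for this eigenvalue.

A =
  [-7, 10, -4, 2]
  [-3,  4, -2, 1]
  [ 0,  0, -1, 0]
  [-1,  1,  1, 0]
A Jordan chain for λ = -1 of length 3:
v_1 = (4, 2, 0, 2)ᵀ
v_2 = (-6, -3, 0, -1)ᵀ
v_3 = (1, 0, 0, 0)ᵀ

Let N = A − (-1)·I. We want v_3 with N^3 v_3 = 0 but N^2 v_3 ≠ 0; then v_{j-1} := N · v_j for j = 3, …, 2.

Pick v_3 = (1, 0, 0, 0)ᵀ.
Then v_2 = N · v_3 = (-6, -3, 0, -1)ᵀ.
Then v_1 = N · v_2 = (4, 2, 0, 2)ᵀ.

Sanity check: (A − (-1)·I) v_1 = (0, 0, 0, 0)ᵀ = 0. ✓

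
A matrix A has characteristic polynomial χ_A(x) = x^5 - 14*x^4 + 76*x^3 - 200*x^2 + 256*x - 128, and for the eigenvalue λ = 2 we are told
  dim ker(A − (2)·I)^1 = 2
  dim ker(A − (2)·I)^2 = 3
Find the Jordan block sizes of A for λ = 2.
Block sizes for λ = 2: [2, 1]

From the dimensions of kernels of powers, the number of Jordan blocks of size at least j is d_j − d_{j−1} where d_j = dim ker(N^j) (with d_0 = 0). Computing the differences gives [2, 1].
The number of blocks of size exactly k is (#blocks of size ≥ k) − (#blocks of size ≥ k + 1), so the partition is: 1 block(s) of size 1, 1 block(s) of size 2.
In nonincreasing order the block sizes are [2, 1].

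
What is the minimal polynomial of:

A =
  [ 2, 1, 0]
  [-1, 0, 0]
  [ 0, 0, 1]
x^2 - 2*x + 1

The characteristic polynomial is χ_A(x) = (x - 1)^3, so the eigenvalues are known. The minimal polynomial is
  m_A(x) = Π_λ (x − λ)^{k_λ}
where k_λ is the size of the *largest* Jordan block for λ (equivalently, the smallest k with (A − λI)^k v = 0 for every generalised eigenvector v of λ).

  λ = 1: largest Jordan block has size 2, contributing (x − 1)^2

So m_A(x) = (x - 1)^2 = x^2 - 2*x + 1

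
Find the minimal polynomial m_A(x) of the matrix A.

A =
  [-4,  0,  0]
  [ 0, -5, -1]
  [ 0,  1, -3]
x^2 + 8*x + 16

The characteristic polynomial is χ_A(x) = (x + 4)^3, so the eigenvalues are known. The minimal polynomial is
  m_A(x) = Π_λ (x − λ)^{k_λ}
where k_λ is the size of the *largest* Jordan block for λ (equivalently, the smallest k with (A − λI)^k v = 0 for every generalised eigenvector v of λ).

  λ = -4: largest Jordan block has size 2, contributing (x + 4)^2

So m_A(x) = (x + 4)^2 = x^2 + 8*x + 16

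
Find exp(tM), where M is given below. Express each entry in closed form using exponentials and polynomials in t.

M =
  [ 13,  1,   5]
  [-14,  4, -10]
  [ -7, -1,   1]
e^{tM} =
  [7*t*exp(6*t) + exp(6*t), t*exp(6*t), 5*t*exp(6*t)]
  [-14*t*exp(6*t), -2*t*exp(6*t) + exp(6*t), -10*t*exp(6*t)]
  [-7*t*exp(6*t), -t*exp(6*t), -5*t*exp(6*t) + exp(6*t)]

Strategy: write M = P · J · P⁻¹ where J is a Jordan canonical form, so e^{tM} = P · e^{tJ} · P⁻¹, and e^{tJ} can be computed block-by-block.

M has Jordan form
J =
  [6, 1, 0]
  [0, 6, 0]
  [0, 0, 6]
(up to reordering of blocks).

Per-block formulas:
  For a 1×1 block at λ = 6: exp(t · [6]) = [e^(6t)].
  For a 2×2 Jordan block J_2(6): exp(t · J_2(6)) = e^(6t)·(I + t·N), where N is the 2×2 nilpotent shift.

After assembling e^{tJ} and conjugating by P, we get:

e^{tM} =
  [7*t*exp(6*t) + exp(6*t), t*exp(6*t), 5*t*exp(6*t)]
  [-14*t*exp(6*t), -2*t*exp(6*t) + exp(6*t), -10*t*exp(6*t)]
  [-7*t*exp(6*t), -t*exp(6*t), -5*t*exp(6*t) + exp(6*t)]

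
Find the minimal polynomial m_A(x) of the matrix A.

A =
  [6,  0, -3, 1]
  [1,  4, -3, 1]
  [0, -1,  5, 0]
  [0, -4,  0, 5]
x^3 - 15*x^2 + 75*x - 125

The characteristic polynomial is χ_A(x) = (x - 5)^4, so the eigenvalues are known. The minimal polynomial is
  m_A(x) = Π_λ (x − λ)^{k_λ}
where k_λ is the size of the *largest* Jordan block for λ (equivalently, the smallest k with (A − λI)^k v = 0 for every generalised eigenvector v of λ).

  λ = 5: largest Jordan block has size 3, contributing (x − 5)^3

So m_A(x) = (x - 5)^3 = x^3 - 15*x^2 + 75*x - 125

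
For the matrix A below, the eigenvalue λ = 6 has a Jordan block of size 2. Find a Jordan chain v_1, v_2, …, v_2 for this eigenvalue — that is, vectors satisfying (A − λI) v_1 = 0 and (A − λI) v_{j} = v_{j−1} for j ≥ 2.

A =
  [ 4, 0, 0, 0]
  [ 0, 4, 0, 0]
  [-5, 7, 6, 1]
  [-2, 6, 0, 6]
A Jordan chain for λ = 6 of length 2:
v_1 = (0, 0, 1, 0)ᵀ
v_2 = (0, 0, 0, 1)ᵀ

Let N = A − (6)·I. We want v_2 with N^2 v_2 = 0 but N^1 v_2 ≠ 0; then v_{j-1} := N · v_j for j = 2, …, 2.

Pick v_2 = (0, 0, 0, 1)ᵀ.
Then v_1 = N · v_2 = (0, 0, 1, 0)ᵀ.

Sanity check: (A − (6)·I) v_1 = (0, 0, 0, 0)ᵀ = 0. ✓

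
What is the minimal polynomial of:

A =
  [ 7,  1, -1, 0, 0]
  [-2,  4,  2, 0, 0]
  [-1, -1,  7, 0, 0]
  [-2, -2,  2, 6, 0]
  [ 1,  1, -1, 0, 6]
x^2 - 12*x + 36

The characteristic polynomial is χ_A(x) = (x - 6)^5, so the eigenvalues are known. The minimal polynomial is
  m_A(x) = Π_λ (x − λ)^{k_λ}
where k_λ is the size of the *largest* Jordan block for λ (equivalently, the smallest k with (A − λI)^k v = 0 for every generalised eigenvector v of λ).

  λ = 6: largest Jordan block has size 2, contributing (x − 6)^2

So m_A(x) = (x - 6)^2 = x^2 - 12*x + 36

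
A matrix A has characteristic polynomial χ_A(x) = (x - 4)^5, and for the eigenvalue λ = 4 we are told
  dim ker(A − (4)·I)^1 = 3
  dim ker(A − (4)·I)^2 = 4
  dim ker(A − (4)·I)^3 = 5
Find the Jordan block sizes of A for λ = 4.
Block sizes for λ = 4: [3, 1, 1]

From the dimensions of kernels of powers, the number of Jordan blocks of size at least j is d_j − d_{j−1} where d_j = dim ker(N^j) (with d_0 = 0). Computing the differences gives [3, 1, 1].
The number of blocks of size exactly k is (#blocks of size ≥ k) − (#blocks of size ≥ k + 1), so the partition is: 2 block(s) of size 1, 1 block(s) of size 3.
In nonincreasing order the block sizes are [3, 1, 1].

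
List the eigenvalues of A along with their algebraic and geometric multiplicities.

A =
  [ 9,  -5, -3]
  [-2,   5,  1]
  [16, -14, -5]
λ = 3: alg = 3, geom = 1

Step 1 — factor the characteristic polynomial to read off the algebraic multiplicities:
  χ_A(x) = (x - 3)^3

Step 2 — compute geometric multiplicities via the rank-nullity identity g(λ) = n − rank(A − λI):
  rank(A − (3)·I) = 2, so dim ker(A − (3)·I) = n − 2 = 1

Summary:
  λ = 3: algebraic multiplicity = 3, geometric multiplicity = 1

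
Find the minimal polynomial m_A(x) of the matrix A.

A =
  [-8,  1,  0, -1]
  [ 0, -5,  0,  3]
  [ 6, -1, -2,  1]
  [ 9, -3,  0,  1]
x^3 + 12*x^2 + 45*x + 50

The characteristic polynomial is χ_A(x) = (x + 2)^2*(x + 5)^2, so the eigenvalues are known. The minimal polynomial is
  m_A(x) = Π_λ (x − λ)^{k_λ}
where k_λ is the size of the *largest* Jordan block for λ (equivalently, the smallest k with (A − λI)^k v = 0 for every generalised eigenvector v of λ).

  λ = -5: largest Jordan block has size 2, contributing (x + 5)^2
  λ = -2: largest Jordan block has size 1, contributing (x + 2)

So m_A(x) = (x + 2)*(x + 5)^2 = x^3 + 12*x^2 + 45*x + 50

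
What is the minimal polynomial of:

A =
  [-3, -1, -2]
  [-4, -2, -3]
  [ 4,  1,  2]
x^3 + 3*x^2 + 3*x + 1

The characteristic polynomial is χ_A(x) = (x + 1)^3, so the eigenvalues are known. The minimal polynomial is
  m_A(x) = Π_λ (x − λ)^{k_λ}
where k_λ is the size of the *largest* Jordan block for λ (equivalently, the smallest k with (A − λI)^k v = 0 for every generalised eigenvector v of λ).

  λ = -1: largest Jordan block has size 3, contributing (x + 1)^3

So m_A(x) = (x + 1)^3 = x^3 + 3*x^2 + 3*x + 1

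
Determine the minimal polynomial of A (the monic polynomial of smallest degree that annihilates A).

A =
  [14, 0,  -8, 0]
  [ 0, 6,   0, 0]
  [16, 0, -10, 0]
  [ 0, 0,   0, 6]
x^2 - 4*x - 12

The characteristic polynomial is χ_A(x) = (x - 6)^3*(x + 2), so the eigenvalues are known. The minimal polynomial is
  m_A(x) = Π_λ (x − λ)^{k_λ}
where k_λ is the size of the *largest* Jordan block for λ (equivalently, the smallest k with (A − λI)^k v = 0 for every generalised eigenvector v of λ).

  λ = -2: largest Jordan block has size 1, contributing (x + 2)
  λ = 6: largest Jordan block has size 1, contributing (x − 6)

So m_A(x) = (x - 6)*(x + 2) = x^2 - 4*x - 12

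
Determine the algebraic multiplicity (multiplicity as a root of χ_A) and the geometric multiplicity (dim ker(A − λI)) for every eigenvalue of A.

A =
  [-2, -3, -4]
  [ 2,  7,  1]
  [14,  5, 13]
λ = 6: alg = 3, geom = 1

Step 1 — factor the characteristic polynomial to read off the algebraic multiplicities:
  χ_A(x) = (x - 6)^3

Step 2 — compute geometric multiplicities via the rank-nullity identity g(λ) = n − rank(A − λI):
  rank(A − (6)·I) = 2, so dim ker(A − (6)·I) = n − 2 = 1

Summary:
  λ = 6: algebraic multiplicity = 3, geometric multiplicity = 1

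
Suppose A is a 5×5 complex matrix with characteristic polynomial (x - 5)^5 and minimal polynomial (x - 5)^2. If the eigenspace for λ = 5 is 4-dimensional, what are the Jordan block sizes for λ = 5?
Block sizes for λ = 5: [2, 1, 1, 1]

Step 1 — from the characteristic polynomial, algebraic multiplicity of λ = 5 is 5. From dim ker(A − (5)·I) = 4, there are exactly 4 Jordan blocks for λ = 5.
Step 2 — from the minimal polynomial, the factor (x − 5)^2 tells us the largest block for λ = 5 has size 2.
Step 3 — with total size 5, 4 blocks, and largest block 2, the block sizes (in nonincreasing order) are [2, 1, 1, 1].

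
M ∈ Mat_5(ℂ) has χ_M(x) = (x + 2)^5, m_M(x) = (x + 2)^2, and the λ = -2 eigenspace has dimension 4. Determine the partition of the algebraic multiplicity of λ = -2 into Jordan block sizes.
Block sizes for λ = -2: [2, 1, 1, 1]

Step 1 — from the characteristic polynomial, algebraic multiplicity of λ = -2 is 5. From dim ker(M − (-2)·I) = 4, there are exactly 4 Jordan blocks for λ = -2.
Step 2 — from the minimal polynomial, the factor (x + 2)^2 tells us the largest block for λ = -2 has size 2.
Step 3 — with total size 5, 4 blocks, and largest block 2, the block sizes (in nonincreasing order) are [2, 1, 1, 1].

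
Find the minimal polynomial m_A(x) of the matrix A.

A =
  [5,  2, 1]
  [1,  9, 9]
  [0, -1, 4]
x^3 - 18*x^2 + 108*x - 216

The characteristic polynomial is χ_A(x) = (x - 6)^3, so the eigenvalues are known. The minimal polynomial is
  m_A(x) = Π_λ (x − λ)^{k_λ}
where k_λ is the size of the *largest* Jordan block for λ (equivalently, the smallest k with (A − λI)^k v = 0 for every generalised eigenvector v of λ).

  λ = 6: largest Jordan block has size 3, contributing (x − 6)^3

So m_A(x) = (x - 6)^3 = x^3 - 18*x^2 + 108*x - 216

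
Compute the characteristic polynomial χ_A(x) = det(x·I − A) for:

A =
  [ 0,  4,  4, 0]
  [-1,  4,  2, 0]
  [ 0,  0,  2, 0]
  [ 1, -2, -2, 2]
x^4 - 8*x^3 + 24*x^2 - 32*x + 16

Expanding det(x·I − A) (e.g. by cofactor expansion or by noting that A is similar to its Jordan form J, which has the same characteristic polynomial as A) gives
  χ_A(x) = x^4 - 8*x^3 + 24*x^2 - 32*x + 16
which factors as (x - 2)^4. The eigenvalues (with algebraic multiplicities) are λ = 2 with multiplicity 4.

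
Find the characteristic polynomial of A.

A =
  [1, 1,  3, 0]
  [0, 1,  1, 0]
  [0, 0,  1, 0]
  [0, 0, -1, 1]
x^4 - 4*x^3 + 6*x^2 - 4*x + 1

Expanding det(x·I − A) (e.g. by cofactor expansion or by noting that A is similar to its Jordan form J, which has the same characteristic polynomial as A) gives
  χ_A(x) = x^4 - 4*x^3 + 6*x^2 - 4*x + 1
which factors as (x - 1)^4. The eigenvalues (with algebraic multiplicities) are λ = 1 with multiplicity 4.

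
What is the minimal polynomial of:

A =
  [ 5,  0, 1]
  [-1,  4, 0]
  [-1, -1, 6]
x^3 - 15*x^2 + 75*x - 125

The characteristic polynomial is χ_A(x) = (x - 5)^3, so the eigenvalues are known. The minimal polynomial is
  m_A(x) = Π_λ (x − λ)^{k_λ}
where k_λ is the size of the *largest* Jordan block for λ (equivalently, the smallest k with (A − λI)^k v = 0 for every generalised eigenvector v of λ).

  λ = 5: largest Jordan block has size 3, contributing (x − 5)^3

So m_A(x) = (x - 5)^3 = x^3 - 15*x^2 + 75*x - 125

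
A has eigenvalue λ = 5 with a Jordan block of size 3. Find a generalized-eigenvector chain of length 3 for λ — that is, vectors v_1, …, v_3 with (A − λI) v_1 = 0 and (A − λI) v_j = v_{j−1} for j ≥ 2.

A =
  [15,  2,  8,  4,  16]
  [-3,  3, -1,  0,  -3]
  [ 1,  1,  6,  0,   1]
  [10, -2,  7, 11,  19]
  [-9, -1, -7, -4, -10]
A Jordan chain for λ = 5 of length 3:
v_1 = (-2, 2, -1, 2, 1)ᵀ
v_2 = (10, -3, 1, 10, -9)ᵀ
v_3 = (1, 0, 0, 0, 0)ᵀ

Let N = A − (5)·I. We want v_3 with N^3 v_3 = 0 but N^2 v_3 ≠ 0; then v_{j-1} := N · v_j for j = 3, …, 2.

Pick v_3 = (1, 0, 0, 0, 0)ᵀ.
Then v_2 = N · v_3 = (10, -3, 1, 10, -9)ᵀ.
Then v_1 = N · v_2 = (-2, 2, -1, 2, 1)ᵀ.

Sanity check: (A − (5)·I) v_1 = (0, 0, 0, 0, 0)ᵀ = 0. ✓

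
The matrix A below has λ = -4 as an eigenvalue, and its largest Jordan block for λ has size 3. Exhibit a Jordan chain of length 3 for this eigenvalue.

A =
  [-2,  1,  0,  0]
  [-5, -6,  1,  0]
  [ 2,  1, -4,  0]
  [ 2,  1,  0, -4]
A Jordan chain for λ = -4 of length 3:
v_1 = (-1, 2, -1, -1)ᵀ
v_2 = (2, -5, 2, 2)ᵀ
v_3 = (1, 0, 0, 0)ᵀ

Let N = A − (-4)·I. We want v_3 with N^3 v_3 = 0 but N^2 v_3 ≠ 0; then v_{j-1} := N · v_j for j = 3, …, 2.

Pick v_3 = (1, 0, 0, 0)ᵀ.
Then v_2 = N · v_3 = (2, -5, 2, 2)ᵀ.
Then v_1 = N · v_2 = (-1, 2, -1, -1)ᵀ.

Sanity check: (A − (-4)·I) v_1 = (0, 0, 0, 0)ᵀ = 0. ✓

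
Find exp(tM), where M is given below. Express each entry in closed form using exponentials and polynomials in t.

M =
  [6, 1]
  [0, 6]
e^{tM} =
  [exp(6*t), t*exp(6*t)]
  [0, exp(6*t)]

Strategy: write M = P · J · P⁻¹ where J is a Jordan canonical form, so e^{tM} = P · e^{tJ} · P⁻¹, and e^{tJ} can be computed block-by-block.

M has Jordan form
J =
  [6, 1]
  [0, 6]
(up to reordering of blocks).

Per-block formulas:
  For a 2×2 Jordan block J_2(6): exp(t · J_2(6)) = e^(6t)·(I + t·N), where N is the 2×2 nilpotent shift.

After assembling e^{tJ} and conjugating by P, we get:

e^{tM} =
  [exp(6*t), t*exp(6*t)]
  [0, exp(6*t)]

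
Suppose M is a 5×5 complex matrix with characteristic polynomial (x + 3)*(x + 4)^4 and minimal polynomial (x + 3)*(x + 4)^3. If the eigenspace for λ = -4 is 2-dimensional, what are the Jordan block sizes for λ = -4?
Block sizes for λ = -4: [3, 1]

Step 1 — from the characteristic polynomial, algebraic multiplicity of λ = -4 is 4. From dim ker(M − (-4)·I) = 2, there are exactly 2 Jordan blocks for λ = -4.
Step 2 — from the minimal polynomial, the factor (x + 4)^3 tells us the largest block for λ = -4 has size 3.
Step 3 — with total size 4, 2 blocks, and largest block 3, the block sizes (in nonincreasing order) are [3, 1].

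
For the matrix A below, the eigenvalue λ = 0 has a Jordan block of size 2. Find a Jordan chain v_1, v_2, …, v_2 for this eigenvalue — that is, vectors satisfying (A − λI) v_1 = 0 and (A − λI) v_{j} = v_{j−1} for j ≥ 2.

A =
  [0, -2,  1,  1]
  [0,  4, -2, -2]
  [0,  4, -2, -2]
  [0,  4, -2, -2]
A Jordan chain for λ = 0 of length 2:
v_1 = (-2, 4, 4, 4)ᵀ
v_2 = (0, 1, 0, 0)ᵀ

Let N = A − (0)·I. We want v_2 with N^2 v_2 = 0 but N^1 v_2 ≠ 0; then v_{j-1} := N · v_j for j = 2, …, 2.

Pick v_2 = (0, 1, 0, 0)ᵀ.
Then v_1 = N · v_2 = (-2, 4, 4, 4)ᵀ.

Sanity check: (A − (0)·I) v_1 = (0, 0, 0, 0)ᵀ = 0. ✓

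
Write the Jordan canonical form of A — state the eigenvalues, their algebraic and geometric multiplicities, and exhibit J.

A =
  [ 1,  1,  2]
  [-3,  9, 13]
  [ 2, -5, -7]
J_3(1)

The characteristic polynomial is
  det(x·I − A) = x^3 - 3*x^2 + 3*x - 1 = (x - 1)^3

Eigenvalues and multiplicities (the geometric multiplicity of λ is n − rank(A − λI), which equals the number of Jordan blocks for λ):
  λ = 1: algebraic multiplicity = 3, geometric multiplicity = 1

Determining the block sizes for each eigenvalue:
  λ = 1: one block (gm = 1), so the single block has size am = 3 → block sizes [3]

Assembling the blocks gives a Jordan form
J =
  [1, 1, 0]
  [0, 1, 1]
  [0, 0, 1]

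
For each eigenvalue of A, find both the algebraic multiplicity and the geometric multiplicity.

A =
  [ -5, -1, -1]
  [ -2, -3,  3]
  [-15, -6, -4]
λ = -4: alg = 3, geom = 1

Step 1 — factor the characteristic polynomial to read off the algebraic multiplicities:
  χ_A(x) = (x + 4)^3

Step 2 — compute geometric multiplicities via the rank-nullity identity g(λ) = n − rank(A − λI):
  rank(A − (-4)·I) = 2, so dim ker(A − (-4)·I) = n − 2 = 1

Summary:
  λ = -4: algebraic multiplicity = 3, geometric multiplicity = 1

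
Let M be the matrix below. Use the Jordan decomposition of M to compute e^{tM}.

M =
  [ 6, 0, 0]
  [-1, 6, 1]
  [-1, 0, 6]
e^{tM} =
  [exp(6*t), 0, 0]
  [-t^2*exp(6*t)/2 - t*exp(6*t), exp(6*t), t*exp(6*t)]
  [-t*exp(6*t), 0, exp(6*t)]

Strategy: write M = P · J · P⁻¹ where J is a Jordan canonical form, so e^{tM} = P · e^{tJ} · P⁻¹, and e^{tJ} can be computed block-by-block.

M has Jordan form
J =
  [6, 1, 0]
  [0, 6, 1]
  [0, 0, 6]
(up to reordering of blocks).

Per-block formulas:
  For a 3×3 Jordan block J_3(6): exp(t · J_3(6)) = e^(6t)·(I + t·N + (t^2/2)·N^2), where N is the 3×3 nilpotent shift.

After assembling e^{tJ} and conjugating by P, we get:

e^{tM} =
  [exp(6*t), 0, 0]
  [-t^2*exp(6*t)/2 - t*exp(6*t), exp(6*t), t*exp(6*t)]
  [-t*exp(6*t), 0, exp(6*t)]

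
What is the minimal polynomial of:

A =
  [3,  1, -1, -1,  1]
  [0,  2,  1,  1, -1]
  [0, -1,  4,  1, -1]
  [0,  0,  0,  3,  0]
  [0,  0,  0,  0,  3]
x^2 - 6*x + 9

The characteristic polynomial is χ_A(x) = (x - 3)^5, so the eigenvalues are known. The minimal polynomial is
  m_A(x) = Π_λ (x − λ)^{k_λ}
where k_λ is the size of the *largest* Jordan block for λ (equivalently, the smallest k with (A − λI)^k v = 0 for every generalised eigenvector v of λ).

  λ = 3: largest Jordan block has size 2, contributing (x − 3)^2

So m_A(x) = (x - 3)^2 = x^2 - 6*x + 9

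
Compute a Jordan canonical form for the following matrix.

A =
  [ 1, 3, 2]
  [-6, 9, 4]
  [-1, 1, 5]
J_3(5)

The characteristic polynomial is
  det(x·I − A) = x^3 - 15*x^2 + 75*x - 125 = (x - 5)^3

Eigenvalues and multiplicities (the geometric multiplicity of λ is n − rank(A − λI), which equals the number of Jordan blocks for λ):
  λ = 5: algebraic multiplicity = 3, geometric multiplicity = 1

Determining the block sizes for each eigenvalue:
  λ = 5: one block (gm = 1), so the single block has size am = 3 → block sizes [3]

Assembling the blocks gives a Jordan form
J =
  [5, 1, 0]
  [0, 5, 1]
  [0, 0, 5]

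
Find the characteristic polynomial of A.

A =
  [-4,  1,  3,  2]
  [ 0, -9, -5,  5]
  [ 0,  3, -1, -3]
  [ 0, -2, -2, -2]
x^4 + 16*x^3 + 96*x^2 + 256*x + 256

Expanding det(x·I − A) (e.g. by cofactor expansion or by noting that A is similar to its Jordan form J, which has the same characteristic polynomial as A) gives
  χ_A(x) = x^4 + 16*x^3 + 96*x^2 + 256*x + 256
which factors as (x + 4)^4. The eigenvalues (with algebraic multiplicities) are λ = -4 with multiplicity 4.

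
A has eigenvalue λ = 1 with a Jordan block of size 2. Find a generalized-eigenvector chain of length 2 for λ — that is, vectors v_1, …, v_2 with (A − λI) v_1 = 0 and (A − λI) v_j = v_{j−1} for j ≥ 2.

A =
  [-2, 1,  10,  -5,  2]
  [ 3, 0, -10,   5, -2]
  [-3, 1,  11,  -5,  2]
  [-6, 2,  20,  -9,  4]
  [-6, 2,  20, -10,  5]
A Jordan chain for λ = 1 of length 2:
v_1 = (-3, 3, -3, -6, -6)ᵀ
v_2 = (1, 0, 0, 0, 0)ᵀ

Let N = A − (1)·I. We want v_2 with N^2 v_2 = 0 but N^1 v_2 ≠ 0; then v_{j-1} := N · v_j for j = 2, …, 2.

Pick v_2 = (1, 0, 0, 0, 0)ᵀ.
Then v_1 = N · v_2 = (-3, 3, -3, -6, -6)ᵀ.

Sanity check: (A − (1)·I) v_1 = (0, 0, 0, 0, 0)ᵀ = 0. ✓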